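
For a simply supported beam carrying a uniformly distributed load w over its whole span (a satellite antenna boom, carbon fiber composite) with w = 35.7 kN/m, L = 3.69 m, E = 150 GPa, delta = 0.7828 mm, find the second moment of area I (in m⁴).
Model: a simply supported beam carrying a uniformly distributed load w over its whole span, so delta = (5·w·L^4) / (384·E·I).
Solve for I: I = (5·w·L^4) / (384·delta·E).
Convert to SI units:
  w = 35.7 kN/m = 35700 N/m
  E = 150 GPa = 1.5 × 10¹¹ Pa
  delta = 0.7828 mm = 0.0007828 m
Substitute:
  I = (5 × 35700 × 3.69^4) / (384 × 0.0007828 × (1.5 × 10¹¹))
  I = 0.000734 m⁴
Final answer: I = 0.000734 m⁴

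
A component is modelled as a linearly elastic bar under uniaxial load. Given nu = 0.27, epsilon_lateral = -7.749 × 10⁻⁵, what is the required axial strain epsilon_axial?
Model: a linearly elastic bar under uniaxial load, so epsilon_lateral = -nu·epsilon_axial.
Solve for epsilon_axial: epsilon_axial = -epsilon_lateral / nu.
Substitute:
  epsilon_axial = -(-7.749 × 10⁻⁵) / 0.27
  epsilon_axial = 0.000287
Final answer: epsilon_axial = 0.000287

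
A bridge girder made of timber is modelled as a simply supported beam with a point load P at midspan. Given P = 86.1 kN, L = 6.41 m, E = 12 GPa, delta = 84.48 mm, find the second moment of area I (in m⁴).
Model: a simply supported beam with a point load P at midspan, so delta = (P·L^3) / (48·E·I).
Solve for I: I = (P·L^3) / (48·delta·E).
Convert to SI units:
  P = 86.1 kN = 86100 N
  E = 12 GPa = 1.2 × 10¹⁰ Pa
  delta = 84.48 mm = 0.08448 m
Substitute:
  I = (86100 × 6.41^3) / (48 × 0.08448 × (1.2 × 10¹⁰))
  I = 0.000466 m⁴
Final answer: I = 0.000466 m⁴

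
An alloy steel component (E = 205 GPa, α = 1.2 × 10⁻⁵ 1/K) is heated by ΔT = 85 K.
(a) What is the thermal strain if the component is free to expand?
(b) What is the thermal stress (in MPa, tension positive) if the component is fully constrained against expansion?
(a) Free thermal strain ε_th = α·ΔT = (1.2 × 10⁻⁵) × 85 = 0.00102
(b) Fully constrained, the expansion is suppressed, so σ = -E·α·ΔT. Convert E = 205 GPa = 2.05 × 10¹¹ Pa.
  σ = -(2.05 × 10¹¹) × (1.2 × 10⁻⁵) × 85 = -2.091 × 10⁸ Pa = -209.1 MPa (compressive)
Final answer: (a) ε_th = 0.00102, (b) σ = -209.1 MPa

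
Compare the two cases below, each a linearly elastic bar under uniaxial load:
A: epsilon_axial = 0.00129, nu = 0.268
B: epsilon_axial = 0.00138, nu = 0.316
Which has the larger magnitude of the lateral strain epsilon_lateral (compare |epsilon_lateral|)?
Model: a linearly elastic bar under uniaxial load, so epsilon_lateral = -nu·epsilon_axial (SI units).
  A: epsilon_lateral = -(0.268 × 0.00129) = -0.0003457
  B: epsilon_lateral = -(0.316 × 0.00138) = -0.0004361
|epsilon_lateral|: A = 0.0003457, B = 0.0004361, so B is larger in magnitude.
Final answer: B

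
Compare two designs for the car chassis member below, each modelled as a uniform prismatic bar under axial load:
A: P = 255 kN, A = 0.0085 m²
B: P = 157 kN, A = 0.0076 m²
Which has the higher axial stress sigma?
Model: a uniform prismatic bar under axial load, so sigma = P / A (SI units).
  A: sigma = 255000 / 0.0085 = 3 × 10⁷ Pa = 30 MPa
  B: sigma = 157000 / 0.0076 = 2.066 × 10⁷ Pa = 20.66 MPa
30 MPa > 20.66 MPa, so A is larger.
Final answer: A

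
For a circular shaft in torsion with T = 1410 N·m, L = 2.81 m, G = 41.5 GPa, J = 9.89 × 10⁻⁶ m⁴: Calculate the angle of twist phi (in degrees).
Model: a circular shaft in torsion, so phi = (T·L) / (G·J).
Convert to SI units:
  G = 41.5 GPa = 4.15 × 10¹⁰ Pa
Substitute:
  phi = (1410 × 2.81) / ((4.15 × 10¹⁰) × (9.89 × 10⁻⁶))
  phi = 0.009653 rad
Convert to degrees: phi = 0.009653 × 180/π = 0.5531°
Final answer: phi = 0.5531°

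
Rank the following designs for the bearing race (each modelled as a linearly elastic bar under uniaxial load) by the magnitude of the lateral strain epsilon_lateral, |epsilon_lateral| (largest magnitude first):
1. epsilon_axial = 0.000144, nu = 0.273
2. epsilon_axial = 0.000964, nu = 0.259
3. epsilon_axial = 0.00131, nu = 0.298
Model: a linearly elastic bar under uniaxial load, so epsilon_lateral = -nu·epsilon_axial (SI units).
  Case 1: epsilon_lateral = -(0.273 × 0.000144) = -3.931 × 10⁻⁵
  Case 2: epsilon_lateral = -(0.259 × 0.000964) = -0.0002497
  Case 3: epsilon_lateral = -(0.298 × 0.00131) = -0.0003904
Ordering by |epsilon_lateral|: 0.0003904 (case 3) > 0.0002497 (case 2) > 3.931 × 10⁻⁵ (case 1)
Final answer: 3, 2, 1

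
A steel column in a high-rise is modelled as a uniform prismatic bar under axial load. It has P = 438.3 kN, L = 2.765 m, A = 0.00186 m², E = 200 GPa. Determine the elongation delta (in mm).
Model: a uniform prismatic bar under axial load, so delta = (P·L) / (A·E).
Convert to SI units:
  P = 438.3 kN = 438300 N
  E = 200 GPa = 2 × 10¹¹ Pa
Substitute:
  delta = (438300 × 2.765) / (0.00186 × (2 × 10¹¹))
  delta = 0.003258 m
Convert: delta = 0.003258 m = 3.258 mm
Final answer: delta = 3.258 mm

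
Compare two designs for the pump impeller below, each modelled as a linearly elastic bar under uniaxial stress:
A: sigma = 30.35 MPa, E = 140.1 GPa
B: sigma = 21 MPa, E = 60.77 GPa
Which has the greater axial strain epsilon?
Model: a linearly elastic bar under uniaxial stress, so epsilon = sigma / E (SI units).
  A: epsilon = (3.035 × 10⁷) / (1.401 × 10¹¹) = 0.0002166
  B: epsilon = (2.1 × 10⁷) / (6.077 × 10¹⁰) = 0.0003456
0.0003456 > 0.0002166, so B is larger.
Final answer: B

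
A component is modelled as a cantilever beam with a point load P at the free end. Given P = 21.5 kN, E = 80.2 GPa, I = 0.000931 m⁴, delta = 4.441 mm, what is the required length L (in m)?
Model: a cantilever beam with a point load P at the free end, so delta = (P·L^3) / (3·E·I).
Solve for L: L = ((3·delta·E·I) / P)^(1/3).
Convert to SI units:
  P = 21.5 kN = 21500 N
  E = 80.2 GPa = 8.02 × 10¹⁰ Pa
  delta = 4.441 mm = 0.004441 m
Substitute:
  L = ((3 × 0.004441 × (8.02 × 10¹⁰) × 0.000931) / 21500)^(1/3)
  L = 3.59 m
Final answer: L = 3.59 m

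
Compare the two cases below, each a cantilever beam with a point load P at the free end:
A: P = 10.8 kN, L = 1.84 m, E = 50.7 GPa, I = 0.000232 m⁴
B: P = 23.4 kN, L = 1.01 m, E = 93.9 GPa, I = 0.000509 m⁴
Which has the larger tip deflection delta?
Model: a cantilever beam with a point load P at the free end, so delta = (P·L^3) / (3·E·I) (SI units).
  A: delta = (10800 × 1.84^3) / (3 × (5.07 × 10¹⁰) × 0.000232) = 0.001907 m = 1.907 mm
  B: delta = (23400 × 1.01^3) / (3 × (9.39 × 10¹⁰) × 0.000509) = 0.0001681 m = 0.1681 mm
1.907 mm > 0.1681 mm, so A is larger.
Final answer: A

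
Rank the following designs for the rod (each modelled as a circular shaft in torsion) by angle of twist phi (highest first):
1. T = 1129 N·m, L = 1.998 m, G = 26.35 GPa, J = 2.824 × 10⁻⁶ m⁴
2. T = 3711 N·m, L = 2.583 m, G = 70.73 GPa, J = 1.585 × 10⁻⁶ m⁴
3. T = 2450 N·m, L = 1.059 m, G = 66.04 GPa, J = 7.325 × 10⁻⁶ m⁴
Model: a circular shaft in torsion, so phi = (T·L) / (G·J) (SI units).
  Case 1: phi = (1129 × 1.998) / ((2.635 × 10¹⁰) × (2.824 × 10⁻⁶)) = 0.03031 rad = 1.737°
  Case 2: phi = (3711 × 2.583) / ((7.073 × 10¹⁰) × (1.585 × 10⁻⁶)) = 0.0855 rad = 4.899°
  Case 3: phi = (2450 × 1.059) / ((6.604 × 10¹⁰) × (7.325 × 10⁻⁶)) = 0.005363 rad = 0.3073°
Ordering: 4.899° (case 2) > 1.737° (case 1) > 0.3073° (case 3)
Final answer: 2, 1, 3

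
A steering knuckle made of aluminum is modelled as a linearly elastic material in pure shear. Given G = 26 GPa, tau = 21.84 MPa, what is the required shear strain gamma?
Model: a linearly elastic material in pure shear, so tau = G·gamma.
Solve for gamma: gamma = tau / G.
Convert to SI units:
  G = 26 GPa = 2.6 × 10¹⁰ Pa
  tau = 21.84 MPa = 2.184 × 10⁷ Pa
Substitute:
  gamma = (2.184 × 10⁷) / (2.6 × 10¹⁰)
  gamma = 0.00084
Final answer: gamma = 0.00084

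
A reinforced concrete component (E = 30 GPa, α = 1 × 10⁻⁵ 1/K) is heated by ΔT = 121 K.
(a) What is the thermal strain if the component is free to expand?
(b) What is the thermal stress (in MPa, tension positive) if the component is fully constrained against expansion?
(a) Free thermal strain ε_th = α·ΔT = (1 × 10⁻⁵) × 121 = 0.00121
(b) Fully constrained, the expansion is suppressed, so σ = -E·α·ΔT. Convert E = 30 GPa = 3 × 10¹⁰ Pa.
  σ = -(3 × 10¹⁰) × (1 × 10⁻⁵) × 121 = -3.63 × 10⁷ Pa = -36.3 MPa (compressive)
Final answer: (a) ε_th = 0.00121, (b) σ = -36.3 MPa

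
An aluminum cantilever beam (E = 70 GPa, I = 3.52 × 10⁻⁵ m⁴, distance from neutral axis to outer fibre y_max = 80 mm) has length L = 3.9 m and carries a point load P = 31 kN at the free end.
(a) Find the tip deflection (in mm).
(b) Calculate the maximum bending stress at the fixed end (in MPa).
(a) Tip deflection of a cantilever with an end point load: δ = P·L^3 / (3·E·I). Convert P = 31 kN = 31000 N, E = 70 GPa = 7 × 10¹⁰ Pa.
  δ = (31000 × 3.9^3) / (3 × (7 × 10¹⁰) × (3.52 × 10⁻⁵)) = 0.2488 m = 248.8 mm
(b) Maximum bending moment at the fixed end: M = P·L = 31000 × 3.9 = 120900 N·m. Convert y_max = 80 mm = 0.08 m.
  σ = M·y_max / I = (120900 × 0.08) / (3.52 × 10⁻⁵) = 2.748 × 10⁸ Pa = 274.8 MPa
Final answer: (a) δ = 248.8 mm, (b) σ = 274.8 MPa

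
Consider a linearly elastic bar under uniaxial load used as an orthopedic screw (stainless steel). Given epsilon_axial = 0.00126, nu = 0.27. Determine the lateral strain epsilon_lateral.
Model: a linearly elastic bar under uniaxial load, so epsilon_lateral = -nu·epsilon_axial.
Substitute:
  epsilon_lateral = -(0.27 × 0.00126)
  epsilon_lateral = -0.0003402
Final answer: epsilon_lateral = -0.0003402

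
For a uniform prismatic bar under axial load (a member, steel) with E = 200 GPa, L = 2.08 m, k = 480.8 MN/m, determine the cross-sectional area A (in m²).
Model: a uniform prismatic bar under axial load, so k = (A·E) / L.
Solve for A: A = (k·L) / E.
Convert to SI units:
  E = 200 GPa = 2 × 10¹¹ Pa
  k = 480.8 MN/m = 4.808 × 10⁸ N/m
Substitute:
  A = ((4.808 × 10⁸) × 2.08) / (2 × 10¹¹)
  A = 0.005 m²
Final answer: A = 0.005 m²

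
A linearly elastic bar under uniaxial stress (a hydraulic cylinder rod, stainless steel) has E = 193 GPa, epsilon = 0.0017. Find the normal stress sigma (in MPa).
Model: a linearly elastic bar under uniaxial stress, so sigma = E·epsilon.
Convert to SI units:
  E = 193 GPa = 1.93 × 10¹¹ Pa
Substitute:
  sigma = (1.93 × 10¹¹) × 0.0017
  sigma = 3.281 × 10⁸ Pa
Convert: sigma = 3.281 × 10⁸ Pa = 328.1 MPa
Final answer: sigma = 328.1 MPa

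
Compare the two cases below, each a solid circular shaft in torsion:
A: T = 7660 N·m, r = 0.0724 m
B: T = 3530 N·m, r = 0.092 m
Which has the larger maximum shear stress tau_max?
Model: a solid circular shaft in torsion, so tau_max = (2·T) / (π·r^3) (SI units).
  A: tau_max = (2 × 7660) / (π × 0.0724^3) = 1.285 × 10⁷ Pa = 12.85 MPa
  B: tau_max = (2 × 3530) / (π × 0.092^3) = 2.886 × 10⁶ Pa = 2.886 MPa
12.85 MPa > 2.886 MPa, so A is larger.
Final answer: A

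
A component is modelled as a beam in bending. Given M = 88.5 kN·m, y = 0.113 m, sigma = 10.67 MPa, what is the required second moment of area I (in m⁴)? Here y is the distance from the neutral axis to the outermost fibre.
Model: a beam in bending, so sigma = (M·y) / I.
Solve for I: I = (M·y) / sigma.
Convert to SI units:
  M = 88.5 kN·m = 88500 N·m
  sigma = 10.67 MPa = 1.067 × 10⁷ Pa
Substitute:
  I = (88500 × 0.113) / (1.067 × 10⁷)
  I = 0.0009373 m⁴
Final answer: I = 0.0009373 m⁴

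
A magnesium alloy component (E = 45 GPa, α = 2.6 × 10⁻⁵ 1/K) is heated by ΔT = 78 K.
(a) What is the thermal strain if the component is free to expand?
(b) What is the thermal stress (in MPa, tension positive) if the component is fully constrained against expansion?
(a) Free thermal strain ε_th = α·ΔT = (2.6 × 10⁻⁵) × 78 = 0.002028
(b) Fully constrained, the expansion is suppressed, so σ = -E·α·ΔT. Convert E = 45 GPa = 4.5 × 10¹⁰ Pa.
  σ = -(4.5 × 10¹⁰) × (2.6 × 10⁻⁵) × 78 = -9.126 × 10⁷ Pa = -91.26 MPa (compressive)
Final answer: (a) ε_th = 0.002028, (b) σ = -91.26 MPa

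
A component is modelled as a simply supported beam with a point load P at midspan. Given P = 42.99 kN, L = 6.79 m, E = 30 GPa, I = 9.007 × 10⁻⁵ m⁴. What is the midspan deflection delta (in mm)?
Model: a simply supported beam with a point load P at midspan, so delta = (P·L^3) / (48·E·I).
Convert to SI units:
  P = 42.99 kN = 42990 N
  E = 30 GPa = 3 × 10¹⁰ Pa
Substitute:
  delta = (42990 × 6.79^3) / (48 × (3 × 10¹⁰) × (9.007 × 10⁻⁵))
  delta = 0.1038 m
Convert: delta = 0.1038 m = 103.8 mm
Final answer: delta = 103.8 mm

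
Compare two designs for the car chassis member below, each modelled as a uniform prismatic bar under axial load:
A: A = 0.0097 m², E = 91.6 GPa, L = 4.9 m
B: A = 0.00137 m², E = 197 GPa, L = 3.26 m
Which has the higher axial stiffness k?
Model: a uniform prismatic bar under axial load, so k = (A·E) / L (SI units).
  A: k = (0.0097 × (9.16 × 10¹⁰)) / 4.9 = 1.813 × 10⁸ N/m = 181.3 MN/m
  B: k = (0.00137 × (1.97 × 10¹¹)) / 3.26 = 8.279 × 10⁷ N/m = 82.79 MN/m
181.3 MN/m > 82.79 MN/m, so A is larger.
Final answer: A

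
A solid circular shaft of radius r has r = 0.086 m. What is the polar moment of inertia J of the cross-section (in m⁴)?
Model: a solid circular shaft of radius r, so J = (π·r^4) / 2.
Substitute:
  J = (π × 0.086^4) / 2
  J = 8.592 × 10⁻⁵ m⁴
Final answer: J = 8.592 × 10⁻⁵ m⁴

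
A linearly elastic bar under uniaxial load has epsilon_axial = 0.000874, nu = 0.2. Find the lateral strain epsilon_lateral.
Model: a linearly elastic bar under uniaxial load, so epsilon_lateral = -nu·epsilon_axial.
Substitute:
  epsilon_lateral = -(0.2 × 0.000874)
  epsilon_lateral = -0.0001748
Final answer: epsilon_lateral = -0.0001748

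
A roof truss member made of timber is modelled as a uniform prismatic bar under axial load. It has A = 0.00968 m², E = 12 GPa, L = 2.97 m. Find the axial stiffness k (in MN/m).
Model: a uniform prismatic bar under axial load, so k = (A·E) / L.
Convert to SI units:
  E = 12 GPa = 1.2 × 10¹⁰ Pa
Substitute:
  k = (0.00968 × (1.2 × 10¹⁰)) / 2.97
  k = 3.911 × 10⁷ N/m
Convert: k = 3.911 × 10⁷ N/m = 39.11 MN/m
Final answer: k = 39.11 MN/m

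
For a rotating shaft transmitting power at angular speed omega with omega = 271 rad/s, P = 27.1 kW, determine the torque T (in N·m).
Model: a rotating shaft transmitting power at angular speed omega, so P = T·omega.
Solve for T: T = P / omega.
Convert to SI units:
  P = 27.1 kW = 27100 W
Substitute:
  T = 27100 / 271
  T = 100 N·m
Final answer: T = 100 N·m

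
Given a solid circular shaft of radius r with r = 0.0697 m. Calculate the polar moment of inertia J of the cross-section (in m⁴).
Model: a solid circular shaft of radius r, so J = (π·r^4) / 2.
Substitute:
  J = (π × 0.0697^4) / 2
  J = 3.707 × 10⁻⁵ m⁴
Final answer: J = 3.707 × 10⁻⁵ m⁴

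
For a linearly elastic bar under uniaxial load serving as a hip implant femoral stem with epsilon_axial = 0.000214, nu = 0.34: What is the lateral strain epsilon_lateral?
Model: a linearly elastic bar under uniaxial load, so epsilon_lateral = -nu·epsilon_axial.
Substitute:
  epsilon_lateral = -(0.34 × 0.000214)
  epsilon_lateral = -7.276 × 10⁻⁵
Final answer: epsilon_lateral = -7.276 × 10⁻⁵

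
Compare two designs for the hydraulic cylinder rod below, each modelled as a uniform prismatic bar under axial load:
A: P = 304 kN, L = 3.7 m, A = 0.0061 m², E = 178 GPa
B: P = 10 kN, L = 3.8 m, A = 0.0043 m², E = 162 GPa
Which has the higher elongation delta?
Model: a uniform prismatic bar under axial load, so delta = (P·L) / (A·E) (SI units).
  A: delta = (304000 × 3.7) / (0.0061 × (1.78 × 10¹¹)) = 0.001036 m = 1.036 mm
  B: delta = (10000 × 3.8) / (0.0043 × (1.62 × 10¹¹)) = 5.455 × 10⁻⁵ m = 0.05455 mm
1.036 mm > 0.05455 mm, so A is larger.
Final answer: A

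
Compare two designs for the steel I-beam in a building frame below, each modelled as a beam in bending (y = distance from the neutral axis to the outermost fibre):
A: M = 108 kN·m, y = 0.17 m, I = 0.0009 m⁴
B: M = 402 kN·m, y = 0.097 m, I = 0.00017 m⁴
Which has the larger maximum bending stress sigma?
Model: a beam in bending (y = distance from the neutral axis to the outermost fibre), so sigma = (M·y) / I (SI units).
  A: sigma = (108000 × 0.17) / 0.0009 = 2.04 × 10⁷ Pa = 20.4 MPa
  B: sigma = (402000 × 0.097) / 0.00017 = 2.294 × 10⁸ Pa = 229.4 MPa
229.4 MPa > 20.4 MPa, so B is larger.
Final answer: B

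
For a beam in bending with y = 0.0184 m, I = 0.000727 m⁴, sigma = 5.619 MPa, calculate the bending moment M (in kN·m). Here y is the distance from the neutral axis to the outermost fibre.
Model: a beam in bending, so sigma = (M·y) / I.
Solve for M: M = (sigma·I) / y.
Convert to SI units:
  sigma = 5.619 MPa = 5.619 × 10⁶ Pa
Substitute:
  M = ((5.619 × 10⁶) × 0.000727) / 0.0184
  M = 222000 N·m
Convert: M = 222000 N·m = 222 kN·m
Final answer: M = 222 kN·m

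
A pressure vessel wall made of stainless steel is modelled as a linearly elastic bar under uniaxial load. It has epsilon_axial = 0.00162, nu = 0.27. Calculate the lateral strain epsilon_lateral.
Model: a linearly elastic bar under uniaxial load, so epsilon_lateral = -nu·epsilon_axial.
Substitute:
  epsilon_lateral = -(0.27 × 0.00162)
  epsilon_lateral = -0.0004374
Final answer: epsilon_lateral = -0.0004374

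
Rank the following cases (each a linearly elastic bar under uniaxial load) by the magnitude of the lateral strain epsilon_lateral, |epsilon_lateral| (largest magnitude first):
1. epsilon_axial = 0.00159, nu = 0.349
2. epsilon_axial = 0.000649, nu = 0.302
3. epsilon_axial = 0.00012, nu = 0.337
Model: a linearly elastic bar under uniaxial load, so epsilon_lateral = -nu·epsilon_axial (SI units).
  Case 1: epsilon_lateral = -(0.349 × 0.00159) = -0.0005549
  Case 2: epsilon_lateral = -(0.302 × 0.000649) = -0.000196
  Case 3: epsilon_lateral = -(0.337 × 0.00012) = -4.044 × 10⁻⁵
Ordering by |epsilon_lateral|: 0.0005549 (case 1) > 0.000196 (case 2) > 4.044 × 10⁻⁵ (case 3)
Final answer: 1, 2, 3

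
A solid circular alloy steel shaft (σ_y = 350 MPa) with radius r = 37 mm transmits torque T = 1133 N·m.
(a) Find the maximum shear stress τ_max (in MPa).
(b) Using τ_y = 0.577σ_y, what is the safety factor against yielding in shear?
(a) For a solid circular shaft, τ_max = T·r/J with J = π·r^4/2, i.e. τ_max = 2·T / (π·r^3). Convert r = 37 mm = 0.037 m.
  τ_max = (2 × 1133) / (π × 0.037^3) = 1.424 × 10⁷ Pa = 14.24 MPa
(b) τ_y = 0.577 × 350 = 201.95 MPa
  SF = τ_y/τ_max = 201.95 / 14.24 = 14.18
Final answer: (a) τ_max = 14.24 MPa, (b) SF = 14.18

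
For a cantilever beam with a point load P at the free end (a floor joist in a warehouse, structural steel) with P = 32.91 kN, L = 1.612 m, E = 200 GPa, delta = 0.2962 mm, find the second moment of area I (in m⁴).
Model: a cantilever beam with a point load P at the free end, so delta = (P·L^3) / (3·E·I).
Solve for I: I = (P·L^3) / (3·delta·E).
Convert to SI units:
  P = 32.91 kN = 32910 N
  E = 200 GPa = 2 × 10¹¹ Pa
  delta = 0.2962 mm = 0.0002962 m
Substitute:
  I = (32910 × 1.612^3) / (3 × 0.0002962 × (2 × 10¹¹))
  I = 0.0007757 m⁴
Final answer: I = 0.0007757 m⁴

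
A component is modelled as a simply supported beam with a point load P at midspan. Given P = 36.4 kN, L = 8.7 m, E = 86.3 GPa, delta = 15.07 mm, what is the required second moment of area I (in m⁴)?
Model: a simply supported beam with a point load P at midspan, so delta = (P·L^3) / (48·E·I).
Solve for I: I = (P·L^3) / (48·delta·E).
Convert to SI units:
  P = 36.4 kN = 36400 N
  E = 86.3 GPa = 8.63 × 10¹⁰ Pa
  delta = 15.07 mm = 0.01507 m
Substitute:
  I = (36400 × 8.7^3) / (48 × 0.01507 × (8.63 × 10¹⁰))
  I = 0.000384 m⁴
Final answer: I = 0.000384 m⁴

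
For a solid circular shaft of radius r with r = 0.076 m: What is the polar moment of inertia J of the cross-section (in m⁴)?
Model: a solid circular shaft of radius r, so J = (π·r^4) / 2.
Substitute:
  J = (π × 0.076^4) / 2
  J = 5.241 × 10⁻⁵ m⁴
Final answer: J = 5.241 × 10⁻⁵ m⁴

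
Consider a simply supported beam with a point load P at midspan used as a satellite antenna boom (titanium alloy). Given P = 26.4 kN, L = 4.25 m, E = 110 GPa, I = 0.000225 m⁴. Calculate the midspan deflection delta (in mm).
Model: a simply supported beam with a point load P at midspan, so delta = (P·L^3) / (48·E·I).
Convert to SI units:
  P = 26.4 kN = 26400 N
  E = 110 GPa = 1.1 × 10¹¹ Pa
Substitute:
  delta = (26400 × 4.25^3) / (48 × (1.1 × 10¹¹) × 0.000225)
  delta = 0.001706 m
Convert: delta = 0.001706 m = 1.706 mm
Final answer: delta = 1.706 mm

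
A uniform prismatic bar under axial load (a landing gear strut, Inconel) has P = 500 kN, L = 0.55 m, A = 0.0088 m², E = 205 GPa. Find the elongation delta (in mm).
Model: a uniform prismatic bar under axial load, so delta = (P·L) / (A·E).
Convert to SI units:
  P = 500 kN = 500000 N
  E = 205 GPa = 2.05 × 10¹¹ Pa
Substitute:
  delta = (500000 × 0.55) / (0.0088 × (2.05 × 10¹¹))
  delta = 0.0001524 m
Convert: delta = 0.0001524 m = 0.1524 mm
Final answer: delta = 0.1524 mm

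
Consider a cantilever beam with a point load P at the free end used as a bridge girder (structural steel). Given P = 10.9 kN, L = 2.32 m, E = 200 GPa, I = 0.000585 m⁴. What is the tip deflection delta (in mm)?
Model: a cantilever beam with a point load P at the free end, so delta = (P·L^3) / (3·E·I).
Convert to SI units:
  P = 10.9 kN = 10900 N
  E = 200 GPa = 2 × 10¹¹ Pa
Substitute:
  delta = (10900 × 2.32^3) / (3 × (2 × 10¹¹) × 0.000585)
  delta = 0.0003878 m
Convert: delta = 0.0003878 m = 0.3878 mm
Final answer: delta = 0.3878 mm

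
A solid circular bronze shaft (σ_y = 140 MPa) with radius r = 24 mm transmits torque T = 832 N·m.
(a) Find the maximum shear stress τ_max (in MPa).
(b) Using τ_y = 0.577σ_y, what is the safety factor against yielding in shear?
(a) For a solid circular shaft, τ_max = T·r/J with J = π·r^4/2, i.e. τ_max = 2·T / (π·r^3). Convert r = 24 mm = 0.024 m.
  τ_max = (2 × 832) / (π × 0.024^3) = 3.832 × 10⁷ Pa = 38.32 MPa
(b) τ_y = 0.577 × 140 = 80.78 MPa
  SF = τ_y/τ_max = 80.78 / 38.32 = 2.108
Final answer: (a) τ_max = 38.32 MPa, (b) SF = 2.108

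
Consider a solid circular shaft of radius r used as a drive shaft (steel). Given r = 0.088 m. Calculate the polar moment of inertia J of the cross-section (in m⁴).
Model: a solid circular shaft of radius r, so J = (π·r^4) / 2.
Substitute:
  J = (π × 0.088^4) / 2
  J = 9.42 × 10⁻⁵ m⁴
Final answer: J = 9.42 × 10⁻⁵ m⁴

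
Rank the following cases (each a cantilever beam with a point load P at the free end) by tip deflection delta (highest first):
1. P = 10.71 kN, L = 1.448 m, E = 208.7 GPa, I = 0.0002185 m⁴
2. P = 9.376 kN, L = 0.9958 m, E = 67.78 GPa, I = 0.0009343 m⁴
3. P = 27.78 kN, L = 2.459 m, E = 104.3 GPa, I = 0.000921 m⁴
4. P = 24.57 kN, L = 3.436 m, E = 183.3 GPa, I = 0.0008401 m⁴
Model: a cantilever beam with a point load P at the free end, so delta = (P·L^3) / (3·E·I) (SI units).
  Case 1: delta = (10710 × 1.448^3) / (3 × (2.087 × 10¹¹) × 0.0002185) = 0.0002377 m = 0.2377 mm
  Case 2: delta = (9376 × 0.9958^3) / (3 × (6.778 × 10¹⁰) × 0.0009343) = 4.873 × 10⁻⁵ m = 0.04873 mm
  Case 3: delta = (27780 × 2.459^3) / (3 × (1.043 × 10¹¹) × 0.000921) = 0.001433 m = 1.433 mm
  Case 4: delta = (24570 × 3.436^3) / (3 × (1.833 × 10¹¹) × 0.0008401) = 0.002157 m = 2.157 mm
Ordering: 2.157 mm (case 4) > 1.433 mm (case 3) > 0.2377 mm (case 1) > 0.04873 mm (case 2)
Final answer: 4, 3, 1, 2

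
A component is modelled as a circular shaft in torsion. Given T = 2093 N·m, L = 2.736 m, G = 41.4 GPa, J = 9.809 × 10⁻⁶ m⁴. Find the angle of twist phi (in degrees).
Model: a circular shaft in torsion, so phi = (T·L) / (G·J).
Convert to SI units:
  G = 41.4 GPa = 4.14 × 10¹⁰ Pa
Substitute:
  phi = (2093 × 2.736) / ((4.14 × 10¹⁰) × (9.809 × 10⁻⁶))
  phi = 0.0141 rad
Convert to degrees: phi = 0.0141 × 180/π = 0.8079°
Final answer: phi = 0.8079°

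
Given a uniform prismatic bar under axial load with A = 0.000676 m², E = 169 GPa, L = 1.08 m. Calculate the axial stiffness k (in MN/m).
Model: a uniform prismatic bar under axial load, so k = (A·E) / L.
Convert to SI units:
  E = 169 GPa = 1.69 × 10¹¹ Pa
Substitute:
  k = (0.000676 × (1.69 × 10¹¹)) / 1.08
  k = 1.058 × 10⁸ N/m
Convert: k = 1.058 × 10⁸ N/m = 105.8 MN/m
Final answer: k = 105.8 MN/m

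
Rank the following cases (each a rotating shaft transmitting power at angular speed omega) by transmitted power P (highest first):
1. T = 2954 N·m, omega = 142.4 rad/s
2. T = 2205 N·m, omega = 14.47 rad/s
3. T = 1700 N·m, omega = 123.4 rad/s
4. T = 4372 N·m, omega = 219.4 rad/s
Model: a rotating shaft transmitting power at angular speed omega, so P = T·omega (SI units).
  Case 1: P = 2954 × 142.4 = 420600 W = 420.6 kW
  Case 2: P = 2205 × 14.47 = 31910 W = 31.91 kW
  Case 3: P = 1700 × 123.4 = 209800 W = 209.8 kW
  Case 4: P = 4372 × 219.4 = 959200 W = 959.2 kW
Ordering: 959.2 kW (case 4) > 420.6 kW (case 1) > 209.8 kW (case 3) > 31.91 kW (case 2)
Final answer: 4, 1, 3, 2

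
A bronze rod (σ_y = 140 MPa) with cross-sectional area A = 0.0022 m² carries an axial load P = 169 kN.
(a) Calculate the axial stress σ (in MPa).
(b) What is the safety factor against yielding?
(a) Axial stress σ = P/A. Convert P = 169 kN = 169000 N.
  σ = 169000 / 0.0022 = 7.682 × 10⁷ Pa = 76.82 MPa
(b) Safety factor SF = σ_y/σ = 140 / 76.82 = 1.822
Final answer: (a) σ = 76.82 MPa, (b) SF = 1.822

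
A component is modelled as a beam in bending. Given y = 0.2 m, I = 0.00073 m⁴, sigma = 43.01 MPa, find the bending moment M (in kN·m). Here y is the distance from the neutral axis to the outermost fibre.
Model: a beam in bending, so sigma = (M·y) / I.
Solve for M: M = (sigma·I) / y.
Convert to SI units:
  sigma = 43.01 MPa = 4.301 × 10⁷ Pa
Substitute:
  M = ((4.301 × 10⁷) × 0.00073) / 0.2
  M = 157000 N·m
Convert: M = 157000 N·m = 157 kN·m
Final answer: M = 157 kN·m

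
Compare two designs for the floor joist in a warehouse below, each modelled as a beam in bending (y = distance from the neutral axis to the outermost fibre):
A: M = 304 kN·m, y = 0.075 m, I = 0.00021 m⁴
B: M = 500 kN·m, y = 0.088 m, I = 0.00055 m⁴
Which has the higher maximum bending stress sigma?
Model: a beam in bending (y = distance from the neutral axis to the outermost fibre), so sigma = (M·y) / I (SI units).
  A: sigma = (304000 × 0.075) / 0.00021 = 1.086 × 10⁸ Pa = 108.6 MPa
  B: sigma = (500000 × 0.088) / 0.00055 = 8 × 10⁷ Pa = 80 MPa
108.6 MPa > 80 MPa, so A is larger.
Final answer: A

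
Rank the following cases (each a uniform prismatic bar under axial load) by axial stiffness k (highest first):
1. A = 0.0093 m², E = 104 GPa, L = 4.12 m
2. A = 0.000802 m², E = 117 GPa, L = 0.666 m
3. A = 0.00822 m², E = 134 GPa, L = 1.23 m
Model: a uniform prismatic bar under axial load, so k = (A·E) / L (SI units).
  Case 1: k = (0.0093 × (1.04 × 10¹¹)) / 4.12 = 2.348 × 10⁸ N/m = 234.8 MN/m
  Case 2: k = (0.000802 × (1.17 × 10¹¹)) / 0.666 = 1.409 × 10⁸ N/m = 140.9 MN/m
  Case 3: k = (0.00822 × (1.34 × 10¹¹)) / 1.23 = 8.955 × 10⁸ N/m = 895.5 MN/m
Ordering: 895.5 MN/m (case 3) > 234.8 MN/m (case 1) > 140.9 MN/m (case 2)
Final answer: 3, 1, 2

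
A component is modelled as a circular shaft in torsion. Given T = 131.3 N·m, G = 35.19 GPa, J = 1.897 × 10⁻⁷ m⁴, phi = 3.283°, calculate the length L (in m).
Model: a circular shaft in torsion, so phi = (T·L) / (G·J).
Solve for L: L = (phi·G·J) / T.
Convert to SI units:
  G = 35.19 GPa = 3.519 × 10¹⁰ Pa
  phi = 3.283° = 0.0573 rad
Substitute:
  L = (0.0573 × (3.519 × 10¹⁰) × (1.897 × 10⁻⁷)) / 131.3
  L = 2.913 m
Final answer: L = 2.913 m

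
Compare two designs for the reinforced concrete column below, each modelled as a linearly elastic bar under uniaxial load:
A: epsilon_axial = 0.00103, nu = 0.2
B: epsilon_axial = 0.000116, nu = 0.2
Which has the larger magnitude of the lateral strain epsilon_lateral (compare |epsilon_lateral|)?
Model: a linearly elastic bar under uniaxial load, so epsilon_lateral = -nu·epsilon_axial (SI units).
  A: epsilon_lateral = -(0.2 × 0.00103) = -0.000206
  B: epsilon_lateral = -(0.2 × 0.000116) = -2.32 × 10⁻⁵
|epsilon_lateral|: A = 0.000206, B = 2.32 × 10⁻⁵, so A is larger in magnitude.
Final answer: A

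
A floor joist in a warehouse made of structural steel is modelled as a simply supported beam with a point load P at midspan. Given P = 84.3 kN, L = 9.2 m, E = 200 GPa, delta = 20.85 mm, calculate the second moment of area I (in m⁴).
Model: a simply supported beam with a point load P at midspan, so delta = (P·L^3) / (48·E·I).
Solve for I: I = (P·L^3) / (48·delta·E).
Convert to SI units:
  P = 84.3 kN = 84300 N
  E = 200 GPa = 2 × 10¹¹ Pa
  delta = 20.85 mm = 0.02085 m
Substitute:
  I = (84300 × 9.2^3) / (48 × 0.02085 × (2 × 10¹¹))
  I = 0.000328 m⁴
Final answer: I = 0.000328 m⁴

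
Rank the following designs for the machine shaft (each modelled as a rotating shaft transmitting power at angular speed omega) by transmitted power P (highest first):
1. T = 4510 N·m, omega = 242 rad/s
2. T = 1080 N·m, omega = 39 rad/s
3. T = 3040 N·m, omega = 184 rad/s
Model: a rotating shaft transmitting power at angular speed omega, so P = T·omega (SI units).
  Case 1: P = 4510 × 242 = 1.091 × 10⁶ W = 1091 kW
  Case 2: P = 1080 × 39 = 42120 W = 42.12 kW
  Case 3: P = 3040 × 184 = 559400 W = 559.4 kW
Ordering: 1091 kW (case 1) > 559.4 kW (case 3) > 42.12 kW (case 2)
Final answer: 1, 3, 2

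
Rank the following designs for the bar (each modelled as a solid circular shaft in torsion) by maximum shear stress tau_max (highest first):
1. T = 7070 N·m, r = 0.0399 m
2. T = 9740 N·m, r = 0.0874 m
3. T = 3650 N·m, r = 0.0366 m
Model: a solid circular shaft in torsion, so tau_max = (2·T) / (π·r^3) (SI units).
  Case 1: tau_max = (2 × 7070) / (π × 0.0399^3) = 7.086 × 10⁷ Pa = 70.86 MPa
  Case 2: tau_max = (2 × 9740) / (π × 0.0874^3) = 9.288 × 10⁶ Pa = 9.288 MPa
  Case 3: tau_max = (2 × 3650) / (π × 0.0366^3) = 4.739 × 10⁷ Pa = 47.39 MPa
Ordering: 70.86 MPa (case 1) > 47.39 MPa (case 3) > 9.288 MPa (case 2)
Final answer: 1, 3, 2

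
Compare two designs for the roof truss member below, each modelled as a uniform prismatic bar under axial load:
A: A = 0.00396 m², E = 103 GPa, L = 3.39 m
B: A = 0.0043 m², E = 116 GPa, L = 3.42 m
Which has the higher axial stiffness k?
Model: a uniform prismatic bar under axial load, so k = (A·E) / L (SI units).
  A: k = (0.00396 × (1.03 × 10¹¹)) / 3.39 = 1.203 × 10⁸ N/m = 120.3 MN/m
  B: k = (0.0043 × (1.16 × 10¹¹)) / 3.42 = 1.458 × 10⁸ N/m = 145.8 MN/m
145.8 MN/m > 120.3 MN/m, so B is larger.
Final answer: B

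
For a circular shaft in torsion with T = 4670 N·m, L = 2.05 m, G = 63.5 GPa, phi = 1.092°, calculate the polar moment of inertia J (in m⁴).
Model: a circular shaft in torsion, so phi = (T·L) / (G·J).
Solve for J: J = (T·L) / (phi·G).
Convert to SI units:
  G = 63.5 GPa = 6.35 × 10¹⁰ Pa
  phi = 1.092° = 0.01906 rad
Substitute:
  J = (4670 × 2.05) / (0.01906 × (6.35 × 10¹⁰))
  J = 7.91 × 10⁻⁶ m⁴
Final answer: J = 7.91 × 10⁻⁶ m⁴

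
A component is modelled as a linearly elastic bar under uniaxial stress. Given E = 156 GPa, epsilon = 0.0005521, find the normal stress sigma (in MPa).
Model: a linearly elastic bar under uniaxial stress, so epsilon = sigma / E.
Solve for sigma: sigma = epsilon·E.
Convert to SI units:
  E = 156 GPa = 1.56 × 10¹¹ Pa
Substitute:
  sigma = 0.0005521 × (1.56 × 10¹¹)
  sigma = 8.613 × 10⁷ Pa
Convert: sigma = 8.613 × 10⁷ Pa = 86.13 MPa
Final answer: sigma = 86.13 MPa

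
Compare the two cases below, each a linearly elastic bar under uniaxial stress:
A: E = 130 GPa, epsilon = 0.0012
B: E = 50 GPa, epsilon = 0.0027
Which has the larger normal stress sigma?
Model: a linearly elastic bar under uniaxial stress, so sigma = E·epsilon (SI units).
  A: sigma = (1.3 × 10¹¹) × 0.0012 = 1.56 × 10⁸ Pa = 156 MPa
  B: sigma = (5 × 10¹⁰) × 0.0027 = 1.35 × 10⁸ Pa = 135 MPa
156 MPa > 135 MPa, so A is larger.
Final answer: A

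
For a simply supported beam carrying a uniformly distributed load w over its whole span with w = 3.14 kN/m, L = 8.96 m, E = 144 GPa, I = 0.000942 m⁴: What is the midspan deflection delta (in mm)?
Model: a simply supported beam carrying a uniformly distributed load w over its whole span, so delta = (5·w·L^4) / (384·E·I).
Convert to SI units:
  w = 3.14 kN/m = 3140 N/m
  E = 144 GPa = 1.44 × 10¹¹ Pa
Substitute:
  delta = (5 × 3140 × 8.96^4) / (384 × (1.44 × 10¹¹) × 0.000942)
  delta = 0.001943 m
Convert: delta = 0.001943 m = 1.943 mm
Final answer: delta = 1.943 mm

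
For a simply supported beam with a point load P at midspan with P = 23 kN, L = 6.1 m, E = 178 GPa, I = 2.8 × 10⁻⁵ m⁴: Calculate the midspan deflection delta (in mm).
Model: a simply supported beam with a point load P at midspan, so delta = (P·L^3) / (48·E·I).
Convert to SI units:
  P = 23 kN = 23000 N
  E = 178 GPa = 1.78 × 10¹¹ Pa
Substitute:
  delta = (23000 × 6.1^3) / (48 × (1.78 × 10¹¹) × (2.8 × 10⁻⁵))
  delta = 0.02182 m
Convert: delta = 0.02182 m = 21.82 mm
Final answer: delta = 21.82 mm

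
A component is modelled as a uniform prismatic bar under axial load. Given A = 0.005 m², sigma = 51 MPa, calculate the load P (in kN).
Model: a uniform prismatic bar under axial load, so sigma = P / A.
Solve for P: P = sigma·A.
Convert to SI units:
  sigma = 51 MPa = 5.1 × 10⁷ Pa
Substitute:
  P = (5.1 × 10⁷) × 0.005
  P = 255000 N
Convert: P = 255000 N = 255 kN
Final answer: P = 255 kN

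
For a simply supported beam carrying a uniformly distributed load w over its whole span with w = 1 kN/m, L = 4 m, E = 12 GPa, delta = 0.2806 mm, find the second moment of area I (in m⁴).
Model: a simply supported beam carrying a uniformly distributed load w over its whole span, so delta = (5·w·L^4) / (384·E·I).
Solve for I: I = (5·w·L^4) / (384·delta·E).
Convert to SI units:
  w = 1 kN/m = 1000 N/m
  E = 12 GPa = 1.2 × 10¹⁰ Pa
  delta = 0.2806 mm = 0.0002806 m
Substitute:
  I = (5 × 1000 × 4^4) / (384 × 0.0002806 × (1.2 × 10¹⁰))
  I = 0.0009899 m⁴
Final answer: I = 0.0009899 m⁴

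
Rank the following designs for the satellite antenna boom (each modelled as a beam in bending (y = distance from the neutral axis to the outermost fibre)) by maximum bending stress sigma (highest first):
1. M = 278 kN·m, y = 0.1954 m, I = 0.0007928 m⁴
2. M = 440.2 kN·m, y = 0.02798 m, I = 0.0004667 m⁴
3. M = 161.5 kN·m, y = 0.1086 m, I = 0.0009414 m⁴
Model: a beam in bending (y = distance from the neutral axis to the outermost fibre), so sigma = (M·y) / I (SI units).
  Case 1: sigma = (278000 × 0.1954) / 0.0007928 = 6.852 × 10⁷ Pa = 68.52 MPa
  Case 2: sigma = (440200 × 0.02798) / 0.0004667 = 2.639 × 10⁷ Pa = 26.39 MPa
  Case 3: sigma = (161500 × 0.1086) / 0.0009414 = 1.863 × 10⁷ Pa = 18.63 MPa
Ordering: 68.52 MPa (case 1) > 26.39 MPa (case 2) > 18.63 MPa (case 3)
Final answer: 1, 2, 3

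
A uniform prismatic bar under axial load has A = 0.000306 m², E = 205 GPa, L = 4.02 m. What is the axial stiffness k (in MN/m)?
Model: a uniform prismatic bar under axial load, so k = (A·E) / L.
Convert to SI units:
  E = 205 GPa = 2.05 × 10¹¹ Pa
Substitute:
  k = (0.000306 × (2.05 × 10¹¹)) / 4.02
  k = 1.56 × 10⁷ N/m
Convert: k = 1.56 × 10⁷ N/m = 15.6 MN/m
Final answer: k = 15.6 MN/m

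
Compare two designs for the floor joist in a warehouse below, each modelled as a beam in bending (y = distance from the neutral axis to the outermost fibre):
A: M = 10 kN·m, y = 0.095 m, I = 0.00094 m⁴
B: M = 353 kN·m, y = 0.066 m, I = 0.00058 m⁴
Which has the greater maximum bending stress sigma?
Model: a beam in bending (y = distance from the neutral axis to the outermost fibre), so sigma = (M·y) / I (SI units).
  A: sigma = (10000 × 0.095) / 0.00094 = 1.011 × 10⁶ Pa = 1.011 MPa
  B: sigma = (353000 × 0.066) / 0.00058 = 4.017 × 10⁷ Pa = 40.17 MPa
40.17 MPa > 1.011 MPa, so B is larger.
Final answer: B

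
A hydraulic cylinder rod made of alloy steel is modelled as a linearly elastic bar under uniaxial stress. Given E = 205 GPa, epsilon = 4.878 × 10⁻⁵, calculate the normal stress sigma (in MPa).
Model: a linearly elastic bar under uniaxial stress, so epsilon = sigma / E.
Solve for sigma: sigma = epsilon·E.
Convert to SI units:
  E = 205 GPa = 2.05 × 10¹¹ Pa
Substitute:
  sigma = (4.878 × 10⁻⁵) × (2.05 × 10¹¹)
  sigma = 1 × 10⁷ Pa
Convert: sigma = 1 × 10⁷ Pa = 10 MPa
Final answer: sigma = 10 MPa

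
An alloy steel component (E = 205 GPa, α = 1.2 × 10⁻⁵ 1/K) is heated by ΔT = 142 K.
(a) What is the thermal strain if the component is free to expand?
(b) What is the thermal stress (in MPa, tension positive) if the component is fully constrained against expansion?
(a) Free thermal strain ε_th = α·ΔT = (1.2 × 10⁻⁵) × 142 = 0.001704
(b) Fully constrained, the expansion is suppressed, so σ = -E·α·ΔT. Convert E = 205 GPa = 2.05 × 10¹¹ Pa.
  σ = -(2.05 × 10¹¹) × (1.2 × 10⁻⁵) × 142 = -3.493 × 10⁸ Pa = -349.3 MPa (compressive)
Final answer: (a) ε_th = 0.001704, (b) σ = -349.3 MPa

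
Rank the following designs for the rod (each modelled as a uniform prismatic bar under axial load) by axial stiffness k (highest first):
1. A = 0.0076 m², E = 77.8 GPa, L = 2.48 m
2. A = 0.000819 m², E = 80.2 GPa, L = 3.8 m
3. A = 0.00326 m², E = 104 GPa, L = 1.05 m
Model: a uniform prismatic bar under axial load, so k = (A·E) / L (SI units).
  Case 1: k = (0.0076 × (7.78 × 10¹⁰)) / 2.48 = 2.384 × 10⁸ N/m = 238.4 MN/m
  Case 2: k = (0.000819 × (8.02 × 10¹⁰)) / 3.8 = 1.729 × 10⁷ N/m = 17.29 MN/m
  Case 3: k = (0.00326 × (1.04 × 10¹¹)) / 1.05 = 3.229 × 10⁸ N/m = 322.9 MN/m
Ordering: 322.9 MN/m (case 3) > 238.4 MN/m (case 1) > 17.29 MN/m (case 2)
Final answer: 3, 1, 2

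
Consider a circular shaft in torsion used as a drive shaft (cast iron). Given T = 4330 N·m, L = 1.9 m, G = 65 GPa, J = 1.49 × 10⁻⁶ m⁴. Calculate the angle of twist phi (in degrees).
Model: a circular shaft in torsion, so phi = (T·L) / (G·J).
Convert to SI units:
  G = 65 GPa = 6.5 × 10¹⁰ Pa
Substitute:
  phi = (4330 × 1.9) / ((6.5 × 10¹⁰) × (1.49 × 10⁻⁶))
  phi = 0.08495 rad
Convert to degrees: phi = 0.08495 × 180/π = 4.867°
Final answer: phi = 4.867°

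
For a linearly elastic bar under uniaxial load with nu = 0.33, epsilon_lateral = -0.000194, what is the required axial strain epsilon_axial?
Model: a linearly elastic bar under uniaxial load, so epsilon_lateral = -nu·epsilon_axial.
Solve for epsilon_axial: epsilon_axial = -epsilon_lateral / nu.
Substitute:
  epsilon_axial = -(-0.000194) / 0.33
  epsilon_axial = 0.0005879
Final answer: epsilon_axial = 0.0005879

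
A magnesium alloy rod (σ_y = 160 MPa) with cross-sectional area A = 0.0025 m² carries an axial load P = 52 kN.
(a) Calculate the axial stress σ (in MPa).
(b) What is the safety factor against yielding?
(a) Axial stress σ = P/A. Convert P = 52 kN = 52000 N.
  σ = 52000 / 0.0025 = 2.08 × 10⁷ Pa = 20.8 MPa
(b) Safety factor SF = σ_y/σ = 160 / 20.8 = 7.692
Final answer: (a) σ = 20.8 MPa, (b) SF = 7.692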